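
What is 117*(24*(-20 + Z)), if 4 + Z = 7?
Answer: -47736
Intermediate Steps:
Z = 3 (Z = -4 + 7 = 3)
117*(24*(-20 + Z)) = 117*(24*(-20 + 3)) = 117*(24*(-17)) = 117*(-408) = -47736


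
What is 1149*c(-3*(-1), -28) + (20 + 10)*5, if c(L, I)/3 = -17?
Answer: -58449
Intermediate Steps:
c(L, I) = -51 (c(L, I) = 3*(-17) = -51)
1149*c(-3*(-1), -28) + (20 + 10)*5 = 1149*(-51) + (20 + 10)*5 = -58599 + 30*5 = -58599 + 150 = -58449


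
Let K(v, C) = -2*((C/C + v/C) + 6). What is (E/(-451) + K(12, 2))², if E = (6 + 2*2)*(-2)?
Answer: 137030436/203401 ≈ 673.70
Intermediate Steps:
K(v, C) = -14 - 2*v/C (K(v, C) = -2*((1 + v/C) + 6) = -2*(7 + v/C) = -14 - 2*v/C)
E = -20 (E = (6 + 4)*(-2) = 10*(-2) = -20)
(E/(-451) + K(12, 2))² = (-20/(-451) + (-14 - 2*12/2))² = (-20*(-1/451) + (-14 - 2*12*½))² = (20/451 + (-14 - 12))² = (20/451 - 26)² = (-11706/451)² = 137030436/203401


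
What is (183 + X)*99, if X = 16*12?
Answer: 37125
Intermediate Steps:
X = 192
(183 + X)*99 = (183 + 192)*99 = 375*99 = 37125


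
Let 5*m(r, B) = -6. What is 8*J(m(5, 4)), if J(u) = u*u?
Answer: 288/25 ≈ 11.520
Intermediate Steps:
m(r, B) = -6/5 (m(r, B) = (⅕)*(-6) = -6/5)
J(u) = u²
8*J(m(5, 4)) = 8*(-6/5)² = 8*(36/25) = 288/25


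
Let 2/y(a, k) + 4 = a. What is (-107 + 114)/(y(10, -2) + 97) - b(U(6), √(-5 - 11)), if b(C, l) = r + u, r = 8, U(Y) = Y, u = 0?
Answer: -2315/292 ≈ -7.9281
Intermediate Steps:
y(a, k) = 2/(-4 + a)
b(C, l) = 8 (b(C, l) = 8 + 0 = 8)
(-107 + 114)/(y(10, -2) + 97) - b(U(6), √(-5 - 11)) = (-107 + 114)/(2/(-4 + 10) + 97) - 1*8 = 7/(2/6 + 97) - 8 = 7/(2*(⅙) + 97) - 8 = 7/(⅓ + 97) - 8 = 7/(292/3) - 8 = 7*(3/292) - 8 = 21/292 - 8 = -2315/292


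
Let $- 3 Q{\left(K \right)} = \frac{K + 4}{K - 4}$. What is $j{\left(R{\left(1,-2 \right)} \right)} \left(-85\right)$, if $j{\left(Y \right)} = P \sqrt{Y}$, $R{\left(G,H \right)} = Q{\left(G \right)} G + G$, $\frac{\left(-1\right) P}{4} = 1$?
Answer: $\frac{340 \sqrt{14}}{3} \approx 424.05$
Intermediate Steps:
$P = -4$ ($P = \left(-4\right) 1 = -4$)
$Q{\left(K \right)} = - \frac{4 + K}{3 \left(-4 + K\right)}$ ($Q{\left(K \right)} = - \frac{\left(K + 4\right) \frac{1}{K - 4}}{3} = - \frac{\left(4 + K\right) \frac{1}{-4 + K}}{3} = - \frac{\frac{1}{-4 + K} \left(4 + K\right)}{3} = - \frac{4 + K}{3 \left(-4 + K\right)}$)
$R{\left(G,H \right)} = G + \frac{G \left(-4 - G\right)}{3 \left(-4 + G\right)}$ ($R{\left(G,H \right)} = \frac{-4 - G}{3 \left(-4 + G\right)} G + G = \frac{G \left(-4 - G\right)}{3 \left(-4 + G\right)} + G = G + \frac{G \left(-4 - G\right)}{3 \left(-4 + G\right)}$)
$j{\left(Y \right)} = - 4 \sqrt{Y}$
$j{\left(R{\left(1,-2 \right)} \right)} \left(-85\right) = - 4 \sqrt{\frac{2}{3} \cdot 1 \frac{1}{-4 + 1} \left(-8 + 1\right)} \left(-85\right) = - 4 \sqrt{\frac{2}{3} \cdot 1 \frac{1}{-3} \left(-7\right)} \left(-85\right) = - 4 \sqrt{\frac{2}{3} \cdot 1 \left(- \frac{1}{3}\right) \left(-7\right)} \left(-85\right) = - 4 \sqrt{\frac{14}{9}} \left(-85\right) = - 4 \frac{\sqrt{14}}{3} \left(-85\right) = - \frac{4 \sqrt{14}}{3} \left(-85\right) = \frac{340 \sqrt{14}}{3}$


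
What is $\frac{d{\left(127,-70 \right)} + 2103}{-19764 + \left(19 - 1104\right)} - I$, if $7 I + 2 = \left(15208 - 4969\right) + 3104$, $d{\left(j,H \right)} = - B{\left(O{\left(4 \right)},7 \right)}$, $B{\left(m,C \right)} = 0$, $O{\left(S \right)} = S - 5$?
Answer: $- \frac{278161230}{145943} \approx -1906.0$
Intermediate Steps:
$O{\left(S \right)} = -5 + S$ ($O{\left(S \right)} = S - 5 = -5 + S$)
$d{\left(j,H \right)} = 0$ ($d{\left(j,H \right)} = \left(-1\right) 0 = 0$)
$I = \frac{13341}{7}$ ($I = - \frac{2}{7} + \frac{\left(15208 - 4969\right) + 3104}{7} = - \frac{2}{7} + \frac{10239 + 3104}{7} = - \frac{2}{7} + \frac{1}{7} \cdot 13343 = - \frac{2}{7} + \frac{13343}{7} = \frac{13341}{7} \approx 1905.9$)
$\frac{d{\left(127,-70 \right)} + 2103}{-19764 + \left(19 - 1104\right)} - I = \frac{0 + 2103}{-19764 + \left(19 - 1104\right)} - \frac{13341}{7} = \frac{2103}{-19764 + \left(19 - 1104\right)} - \frac{13341}{7} = \frac{2103}{-19764 - 1085} - \frac{13341}{7} = \frac{2103}{-20849} - \frac{13341}{7} = 2103 \left(- \frac{1}{20849}\right) - \frac{13341}{7} = - \frac{2103}{20849} - \frac{13341}{7} = - \frac{278161230}{145943}$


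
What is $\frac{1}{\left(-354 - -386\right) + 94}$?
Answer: $\frac{1}{126} \approx 0.0079365$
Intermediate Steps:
$\frac{1}{\left(-354 - -386\right) + 94} = \frac{1}{\left(-354 + 386\right) + 94} = \frac{1}{32 + 94} = \frac{1}{126}$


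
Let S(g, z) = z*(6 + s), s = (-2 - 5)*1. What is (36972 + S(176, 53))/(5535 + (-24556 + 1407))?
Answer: -36919/17614 ≈ -2.0960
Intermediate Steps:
s = -7 (s = -7*1 = -7)
S(g, z) = -z (S(g, z) = z*(6 - 7) = z*(-1) = -z)
(36972 + S(176, 53))/(5535 + (-24556 + 1407)) = (36972 - 1*53)/(5535 + (-24556 + 1407)) = (36972 - 53)/(5535 - 23149) = 36919/(-17614) = 36919*(-1/17614) = -36919/17614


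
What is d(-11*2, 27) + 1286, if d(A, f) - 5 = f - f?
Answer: 1291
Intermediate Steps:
d(A, f) = 5 (d(A, f) = 5 + (f - f) = 5 + 0 = 5)
d(-11*2, 27) + 1286 = 5 + 1286 = 1291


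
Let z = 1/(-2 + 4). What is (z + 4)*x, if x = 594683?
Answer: 5352147/2 ≈ 2.6761e+6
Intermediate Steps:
z = ½ (z = 1/2 = ½ ≈ 0.50000)
(z + 4)*x = (½ + 4)*594683 = (9/2)*594683 = 5352147/2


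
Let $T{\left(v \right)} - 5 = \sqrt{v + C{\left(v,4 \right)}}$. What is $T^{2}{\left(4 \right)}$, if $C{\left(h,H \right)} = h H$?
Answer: $45 + 20 \sqrt{5} \approx 89.721$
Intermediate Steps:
$C{\left(h,H \right)} = H h$
$T{\left(v \right)} = 5 + \sqrt{5} \sqrt{v}$ ($T{\left(v \right)} = 5 + \sqrt{v + 4 v} = 5 + \sqrt{5 v} = 5 + \sqrt{5} \sqrt{v}$)
$T^{2}{\left(4 \right)} = \left(5 + \sqrt{5} \sqrt{4}\right)^{2} = \left(5 + \sqrt{5} \cdot 2\right)^{2} = \left(5 + 2 \sqrt{5}\right)^{2}$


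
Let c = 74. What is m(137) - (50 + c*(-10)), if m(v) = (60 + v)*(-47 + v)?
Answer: 18420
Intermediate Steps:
m(v) = (-47 + v)*(60 + v)
m(137) - (50 + c*(-10)) = (-2820 + 137**2 + 13*137) - (50 + 74*(-10)) = (-2820 + 18769 + 1781) - (50 - 740) = 17730 - 1*(-690) = 17730 + 690 = 18420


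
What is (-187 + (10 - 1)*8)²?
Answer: 13225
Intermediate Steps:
(-187 + (10 - 1)*8)² = (-187 + 9*8)² = (-187 + 72)² = (-115)² = 13225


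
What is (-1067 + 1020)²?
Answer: 2209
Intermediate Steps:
(-1067 + 1020)² = (-47)² = 2209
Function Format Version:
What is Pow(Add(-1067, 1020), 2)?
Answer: 2209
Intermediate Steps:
Pow(Add(-1067, 1020), 2) = Pow(-47, 2) = 2209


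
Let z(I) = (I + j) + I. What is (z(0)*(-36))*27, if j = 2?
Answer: -1944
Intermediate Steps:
z(I) = 2 + 2*I (z(I) = (I + 2) + I = (2 + I) + I = 2 + 2*I)
(z(0)*(-36))*27 = ((2 + 2*0)*(-36))*27 = ((2 + 0)*(-36))*27 = (2*(-36))*27 = -72*27 = -1944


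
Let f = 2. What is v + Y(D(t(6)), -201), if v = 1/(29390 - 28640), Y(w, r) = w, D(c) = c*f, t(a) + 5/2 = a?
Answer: 5251/750 ≈ 7.0013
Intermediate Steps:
t(a) = -5/2 + a
D(c) = 2*c (D(c) = c*2 = 2*c)
v = 1/750 ≈ 0.0013333
v + Y(D(t(6)), -201) = 1/750 + 2*(-5/2 + 6) = 1/750 + 2*(7/2) = 1/750 + 7 = 5251/750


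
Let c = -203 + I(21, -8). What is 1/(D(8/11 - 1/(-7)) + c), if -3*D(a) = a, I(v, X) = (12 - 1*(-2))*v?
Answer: 231/20954 ≈ 0.011024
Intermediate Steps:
I(v, X) = 14*v (I(v, X) = (12 + 2)*v = 14*v)
D(a) = -a/3
c = 91 (c = -203 + 14*21 = -203 + 294 = 91)
1/(D(8/11 - 1/(-7)) + c) = 1/(-(8/11 - 1/(-7))/3 + 91) = 1/(-(8*(1/11) - 1*(-⅐))/3 + 91) = 1/(-(8/11 + ⅐)/3 + 91) = 1/(-⅓*67/77 + 91) = 1/(-67/231 + 91) = 1/(20954/231) = 231/20954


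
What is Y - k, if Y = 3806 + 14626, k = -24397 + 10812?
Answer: 32017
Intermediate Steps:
k = -13585
Y = 18432
Y - k = 18432 - 1*(-13585) = 18432 + 13585 = 32017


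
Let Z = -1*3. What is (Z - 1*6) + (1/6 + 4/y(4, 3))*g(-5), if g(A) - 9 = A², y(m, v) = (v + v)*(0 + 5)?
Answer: 6/5 ≈ 1.2000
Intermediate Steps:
Z = -3
y(m, v) = 10*v (y(m, v) = (2*v)*5 = 10*v)
g(A) = 9 + A²
(Z - 1*6) + (1/6 + 4/y(4, 3))*g(-5) = (-3 - 1*6) + (1/6 + 4/((10*3)))*(9 + (-5)²) = (-3 - 6) + (1*(⅙) + 4/30)*(9 + 25) = -9 + (⅙ + 4*(1/30))*34 = -9 + (⅙ + 2/15)*34 = -9 + (3/10)*34 = -9 + 51/5 = 6/5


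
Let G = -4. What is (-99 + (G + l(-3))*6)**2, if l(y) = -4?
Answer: 21609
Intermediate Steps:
(-99 + (G + l(-3))*6)**2 = (-99 + (-4 - 4)*6)**2 = (-99 - 8*6)**2 = (-99 - 48)**2 = (-147)**2 = 21609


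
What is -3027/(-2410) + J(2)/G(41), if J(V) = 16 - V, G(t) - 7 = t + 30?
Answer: 134923/93990 ≈ 1.4355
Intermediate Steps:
G(t) = 37 + t (G(t) = 7 + (t + 30) = 7 + (30 + t) = 37 + t)
-3027/(-2410) + J(2)/G(41) = -3027/(-2410) + (16 - 1*2)/(37 + 41) = -3027*(-1/2410) + (16 - 2)/78 = 3027/2410 + 14*(1/78) = 3027/2410 + 7/39 = 134923/93990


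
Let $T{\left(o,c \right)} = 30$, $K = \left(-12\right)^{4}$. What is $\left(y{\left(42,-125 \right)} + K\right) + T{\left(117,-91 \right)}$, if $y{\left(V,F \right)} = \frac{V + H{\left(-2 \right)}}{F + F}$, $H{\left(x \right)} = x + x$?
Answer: $\frac{2595731}{125} \approx 20766.0$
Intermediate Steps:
$K = 20736$
$H{\left(x \right)} = 2 x$
$y{\left(V,F \right)} = \frac{-4 + V}{2 F}$ ($y{\left(V,F \right)} = \frac{V + 2 \left(-2\right)}{F + F} = \frac{V - 4}{2 F} = \left(-4 + V\right) \frac{1}{2 F} = \frac{-4 + V}{2 F}$)
$\left(y{\left(42,-125 \right)} + K\right) + T{\left(117,-91 \right)} = \left(\frac{-4 + 42}{2 \left(-125\right)} + 20736\right) + 30 = \left(\frac{1}{2} \left(- \frac{1}{125}\right) 38 + 20736\right) + 30 = \left(- \frac{19}{125} + 20736\right) + 30 = \frac{2591981}{125} + 30 = \frac{2595731}{125}$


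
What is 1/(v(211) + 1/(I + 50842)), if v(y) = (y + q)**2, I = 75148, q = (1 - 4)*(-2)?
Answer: 125990/5932743111 ≈ 2.1236e-5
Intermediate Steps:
q = 6 (q = -3*(-2) = 6)
v(y) = (6 + y)**2 (v(y) = (y + 6)**2 = (6 + y)**2)
1/(v(211) + 1/(I + 50842)) = 1/((6 + 211)**2 + 1/(75148 + 50842)) = 1/(217**2 + 1/125990) = 1/(47089 + 1/125990) = 1/(5932743111/125990) = 125990/5932743111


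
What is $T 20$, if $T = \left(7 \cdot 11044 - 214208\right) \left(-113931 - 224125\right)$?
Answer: $925597328000$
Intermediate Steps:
$T = 46279866400$ ($T = \left(77308 - 214208\right) \left(-338056\right) = \left(-136900\right) \left(-338056\right) = 46279866400$)
$T 20 = 46279866400 \cdot 20 = 925597328000$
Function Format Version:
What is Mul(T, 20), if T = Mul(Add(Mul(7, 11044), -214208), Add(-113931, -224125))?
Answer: 925597328000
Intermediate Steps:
T = 46279866400 (T = Mul(Add(77308, -214208), -338056) = Mul(-136900, -338056) = 46279866400)
Mul(T, 20) = Mul(46279866400, 20) = 925597328000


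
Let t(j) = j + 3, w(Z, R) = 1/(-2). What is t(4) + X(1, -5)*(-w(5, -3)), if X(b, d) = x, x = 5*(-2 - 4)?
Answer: -8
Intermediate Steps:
w(Z, R) = -1/2
x = -30 (x = 5*(-6) = -30)
t(j) = 3 + j
X(b, d) = -30
t(4) + X(1, -5)*(-w(5, -3)) = (3 + 4) - (-30)*(-1)/2 = 7 - 30*1/2 = 7 - 15 = -8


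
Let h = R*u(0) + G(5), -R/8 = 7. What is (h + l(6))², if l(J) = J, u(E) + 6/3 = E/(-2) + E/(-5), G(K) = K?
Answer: 15129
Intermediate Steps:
u(E) = -2 - 7*E/10 (u(E) = -2 + (E/(-2) + E/(-5)) = -2 + (E*(-½) + E*(-⅕)) = -2 + (-E/2 - E/5) = -2 - 7*E/10)
R = -56 (R = -8*7 = -56)
h = 117 (h = -56*(-2 - 7/10*0) + 5 = -56*(-2 + 0) + 5 = -56*(-2) + 5 = 112 + 5 = 117)
(h + l(6))² = (117 + 6)² = 123² = 15129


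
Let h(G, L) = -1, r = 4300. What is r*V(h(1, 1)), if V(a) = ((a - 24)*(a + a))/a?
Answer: -215000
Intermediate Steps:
V(a) = -48 + 2*a (V(a) = ((-24 + a)*(2*a))/a = (2*a*(-24 + a))/a = -48 + 2*a)
r*V(h(1, 1)) = 4300*(-48 + 2*(-1)) = 4300*(-48 - 2) = 4300*(-50) = -215000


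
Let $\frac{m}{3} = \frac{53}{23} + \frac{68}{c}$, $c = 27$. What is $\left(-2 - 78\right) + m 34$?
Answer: $\frac{85270}{207} \approx 411.93$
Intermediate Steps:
$m = \frac{2995}{207}$ ($m = 3 \left(\frac{53}{23} + \frac{68}{27}\right) = 3 \cdot \frac{2995}{621} = \frac{2995}{207} \approx 14.469$)
$\left(-2 - 78\right) + m 34 = \left(-2 - 78\right) + \frac{2995}{207} \cdot 34 = \left(-2 - 78\right) + \frac{101830}{207} = -80 + \frac{101830}{207} = \frac{85270}{207}$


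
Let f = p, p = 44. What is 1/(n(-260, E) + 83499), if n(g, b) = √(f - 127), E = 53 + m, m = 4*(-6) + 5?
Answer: 83499/6972083084 - I*√83/6972083084 ≈ 1.1976e-5 - 1.3067e-9*I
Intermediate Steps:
m = -19 (m = -24 + 5 = -19)
E = 34 (E = 53 - 19 = 34)
f = 44
n(g, b) = I*√83 (n(g, b) = √(44 - 127) = √(-83) = I*√83)
1/(n(-260, E) + 83499) = 1/(I*√83 + 83499) = 1/(83499 + I*√83)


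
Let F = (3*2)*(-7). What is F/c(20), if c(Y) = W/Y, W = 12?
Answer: -70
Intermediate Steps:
c(Y) = 12/Y
F = -42 (F = 6*(-7) = -42)
F/c(20) = -42/(12/20) = -42/(12*(1/20)) = -42/⅗ = -42*5/3 = -70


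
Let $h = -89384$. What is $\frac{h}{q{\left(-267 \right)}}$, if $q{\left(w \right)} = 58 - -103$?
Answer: $- \frac{89384}{161} \approx -555.18$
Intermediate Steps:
$q{\left(w \right)} = 161$ ($q{\left(w \right)} = 58 + 103 = 161$)
$\frac{h}{q{\left(-267 \right)}} = - \frac{89384}{161}$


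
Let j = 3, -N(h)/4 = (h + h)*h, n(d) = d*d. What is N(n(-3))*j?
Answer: -1944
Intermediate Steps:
n(d) = d**2
N(h) = -8*h**2 (N(h) = -4*(h + h)*h = -4*2*h*h = -8*h**2)
N(n(-3))*j = -8*((-3)**2)**2*3 = -8*9**2*3 = -8*81*3 = -648*3 = -1944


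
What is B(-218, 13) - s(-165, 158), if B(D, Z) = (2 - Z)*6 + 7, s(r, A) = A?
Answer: -217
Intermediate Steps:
B(D, Z) = 19 - 6*Z (B(D, Z) = (12 - 6*Z) + 7 = 19 - 6*Z)
B(-218, 13) - s(-165, 158) = (19 - 6*13) - 1*158 = (19 - 78) - 158 = -59 - 158 = -217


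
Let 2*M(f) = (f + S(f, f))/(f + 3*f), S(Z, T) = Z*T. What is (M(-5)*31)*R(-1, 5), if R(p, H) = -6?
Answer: 93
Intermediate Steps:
S(Z, T) = T*Z
M(f) = (f + f²)/(8*f) (M(f) = ((f + f*f)/(f + 3*f))/2 = ((f + f²)/((4*f)))/2 = ((f + f²)*(1/(4*f)))/2 = ((f + f²)/(4*f))/2 = (f + f²)/(8*f))
(M(-5)*31)*R(-1, 5) = ((⅛ + (⅛)*(-5))*31)*(-6) = ((⅛ - 5/8)*31)*(-6) = -½*31*(-6) = -31/2*(-6) = 93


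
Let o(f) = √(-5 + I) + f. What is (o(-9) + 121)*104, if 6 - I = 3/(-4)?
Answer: 11648 + 52*√7 ≈ 11786.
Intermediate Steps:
I = 27/4 (I = 6 - 3/(-4) = 6 - 3*(-1)/4 = 6 - 1*(-¾) = 6 + ¾ = 27/4 ≈ 6.7500)
o(f) = f + √7/2 (o(f) = √(-5 + 27/4) + f = √(7/4) + f = √7/2 + f = f + √7/2)
(o(-9) + 121)*104 = ((-9 + √7/2) + 121)*104 = (112 + √7/2)*104 = 11648 + 52*√7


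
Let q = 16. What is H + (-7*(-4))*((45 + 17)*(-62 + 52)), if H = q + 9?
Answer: -17335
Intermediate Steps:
H = 25 (H = 16 + 9 = 25)
H + (-7*(-4))*((45 + 17)*(-62 + 52)) = 25 + (-7*(-4))*((45 + 17)*(-62 + 52)) = 25 + 28*(62*(-10)) = 25 + 28*(-620) = 25 - 17360 = -17335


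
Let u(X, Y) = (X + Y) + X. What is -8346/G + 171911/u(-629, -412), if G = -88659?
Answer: -5075839843/49353510 ≈ -102.85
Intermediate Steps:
u(X, Y) = Y + 2*X
-8346/G + 171911/u(-629, -412) = -8346/(-88659) + 171911/(-412 + 2*(-629)) = -8346*(-1/88659) + 171911/(-412 - 1258) = 2782/29553 + 171911/(-1670) = 2782/29553 + 171911*(-1/1670) = 2782/29553 - 171911/1670 = -5075839843/49353510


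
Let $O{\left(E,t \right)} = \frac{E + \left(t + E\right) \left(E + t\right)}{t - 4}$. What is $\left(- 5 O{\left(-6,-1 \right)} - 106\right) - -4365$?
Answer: $4302$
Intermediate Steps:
$O{\left(E,t \right)} = \frac{E + \left(E + t\right)^{2}}{-4 + t}$ ($O{\left(E,t \right)} = \frac{E + \left(E + t\right) \left(E + t\right)}{-4 + t} = \frac{E + \left(E + t\right)^{2}}{-4 + t}$)
$\left(- 5 O{\left(-6,-1 \right)} - 106\right) - -4365 = \left(- 5 \frac{-6 + \left(-6 - 1\right)^{2}}{-4 - 1} - 106\right) - -4365 = \left(- 5 \frac{-6 + \left(-7\right)^{2}}{-5} - 106\right) + 4365 = \left(- 5 \left(- \frac{-6 + 49}{5}\right) - 106\right) + 4365 = \left(- 5 \left(\left(- \frac{1}{5}\right) 43\right) - 106\right) + 4365 = \left(\left(-5\right) \left(- \frac{43}{5}\right) - 106\right) + 4365 = \left(43 - 106\right) + 4365 = -63 + 4365 = 4302$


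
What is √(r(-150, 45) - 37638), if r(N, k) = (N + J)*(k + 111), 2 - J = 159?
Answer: I*√85530 ≈ 292.46*I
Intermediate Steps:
J = -157 (J = 2 - 1*159 = 2 - 159 = -157)
r(N, k) = (-157 + N)*(111 + k) (r(N, k) = (N - 157)*(k + 111) = (-157 + N)*(111 + k))
√(r(-150, 45) - 37638) = √((-17427 - 157*45 + 111*(-150) - 150*45) - 37638) = √((-17427 - 7065 - 16650 - 6750) - 37638) = √(-47892 - 37638) = √(-85530) = I*√85530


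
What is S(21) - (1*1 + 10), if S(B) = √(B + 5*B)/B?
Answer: -11 + √14/7 ≈ -10.465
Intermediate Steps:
S(B) = √6/√B (S(B) = √(6*B)/B = (√6*√B)/B = √6/√B)
S(21) - (1*1 + 10) = √6/√21 - (1*1 + 10) = √6*(√21/21) - (1 + 10) = √14/7 - 1*11 = √14/7 - 11 = -11 + √14/7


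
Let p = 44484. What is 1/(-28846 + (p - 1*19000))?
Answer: -1/3362 ≈ -0.00029744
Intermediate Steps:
1/(-28846 + (p - 1*19000)) = 1/(-28846 + (44484 - 1*19000)) = 1/(-28846 + (44484 - 19000)) = 1/(-28846 + 25484) = 1/(-3362) = -1/3362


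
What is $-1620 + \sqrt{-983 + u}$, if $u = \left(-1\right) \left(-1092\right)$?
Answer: $-1620 + \sqrt{109} \approx -1609.6$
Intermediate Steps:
$u = 1092$
$-1620 + \sqrt{-983 + u} = -1620 + \sqrt{-983 + 1092} = -1620 + \sqrt{109}$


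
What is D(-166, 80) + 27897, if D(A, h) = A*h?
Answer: 14617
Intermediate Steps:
D(-166, 80) + 27897 = -166*80 + 27897 = -13280 + 27897 = 14617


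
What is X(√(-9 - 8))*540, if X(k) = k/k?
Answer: 540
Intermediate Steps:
X(k) = 1
X(√(-9 - 8))*540 = 1*540 = 540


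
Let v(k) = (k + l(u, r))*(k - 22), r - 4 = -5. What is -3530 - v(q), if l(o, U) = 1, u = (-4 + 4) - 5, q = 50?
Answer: -4958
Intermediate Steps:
r = -1 (r = 4 - 5 = -1)
u = -5 (u = 0 - 5 = -5)
v(k) = (1 + k)*(-22 + k) (v(k) = (k + 1)*(k - 22) = (1 + k)*(-22 + k))
-3530 - v(q) = -3530 - (-22 + 50² - 21*50) = -3530 - (-22 + 2500 - 1050) = -3530 - 1*1428 = -3530 - 1428 = -4958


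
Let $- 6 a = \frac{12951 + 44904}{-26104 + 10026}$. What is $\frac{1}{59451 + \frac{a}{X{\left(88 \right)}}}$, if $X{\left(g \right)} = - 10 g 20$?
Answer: $\frac{113189120}{6729206369263} \approx 1.6821 \cdot 10^{-5}$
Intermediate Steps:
$X{\left(g \right)} = - 200 g$
$a = \frac{19285}{32156}$ ($a = - \frac{\left(12951 + 44904\right) \frac{1}{-26104 + 10026}}{6} = - \frac{57855 \frac{1}{-16078}}{6} = - \frac{57855 \left(- \frac{1}{16078}\right)}{6} = \left(- \frac{1}{6}\right) \left(- \frac{57855}{16078}\right) = \frac{19285}{32156} \approx 0.59973$)
$\frac{1}{59451 + \frac{a}{X{\left(88 \right)}}} = \frac{1}{59451 + \frac{19285}{32156 \left(\left(-200\right) 88\right)}} = \frac{1}{59451 + \frac{19285}{32156 \left(-17600\right)}} = \frac{1}{59451 + \frac{19285}{32156} \left(- \frac{1}{17600}\right)} = \frac{1}{59451 - \frac{3857}{113189120}} = \frac{1}{\frac{6729206369263}{113189120}} = \frac{113189120}{6729206369263}$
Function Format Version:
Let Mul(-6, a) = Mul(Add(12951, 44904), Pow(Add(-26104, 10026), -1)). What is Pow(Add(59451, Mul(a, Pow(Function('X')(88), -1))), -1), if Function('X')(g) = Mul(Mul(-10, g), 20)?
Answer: Rational(113189120, 6729206369263) ≈ 1.6821e-5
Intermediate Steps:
Function('X')(g) = Mul(-200, g)
a = Rational(19285, 32156) (a = Mul(Rational(-1, 6), Mul(Add(12951, 44904), Pow(Add(-26104, 10026), -1))) = Mul(Rational(-1, 6), Mul(57855, Pow(-16078, -1))) = Mul(Rational(-1, 6), Mul(57855, Rational(-1, 16078))) = Mul(Rational(-1, 6), Rational(-57855, 16078)) = Rational(19285, 32156) ≈ 0.59973)
Pow(Add(59451, Mul(a, Pow(Function('X')(88), -1))), -1) = Pow(Add(59451, Mul(Rational(19285, 32156), Pow(Mul(-200, 88), -1))), -1) = Pow(Add(59451, Mul(Rational(19285, 32156), Pow(-17600, -1))), -1) = Pow(Add(59451, Mul(Rational(19285, 32156), Rational(-1, 17600))), -1) = Pow(Add(59451, Rational(-3857, 113189120)), -1) = Pow(Rational(6729206369263, 113189120), -1) = Rational(113189120, 6729206369263)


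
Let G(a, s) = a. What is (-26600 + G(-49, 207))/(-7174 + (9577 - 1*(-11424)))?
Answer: -8883/4609 ≈ -1.9273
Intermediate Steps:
(-26600 + G(-49, 207))/(-7174 + (9577 - 1*(-11424))) = (-26600 - 49)/(-7174 + (9577 - 1*(-11424))) = -26649/(-7174 + (9577 + 11424)) = -26649/(-7174 + 21001) = -26649/13827 = -26649*1/13827 = -8883/4609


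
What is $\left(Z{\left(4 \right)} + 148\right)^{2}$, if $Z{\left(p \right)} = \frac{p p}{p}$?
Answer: $23104$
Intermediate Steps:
$Z{\left(p \right)} = p$ ($Z{\left(p \right)} = \frac{p^{2}}{p} = p$)
$\left(Z{\left(4 \right)} + 148\right)^{2} = \left(4 + 148\right)^{2} = 152^{2} = 23104$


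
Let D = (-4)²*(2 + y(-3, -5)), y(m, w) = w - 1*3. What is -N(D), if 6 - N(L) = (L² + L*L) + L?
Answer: 18330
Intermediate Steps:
y(m, w) = -3 + w (y(m, w) = w - 3 = -3 + w)
D = -96 (D = (-4)²*(2 + (-3 - 5)) = 16*(2 - 8) = 16*(-6) = -96)
N(L) = 6 - L - 2*L² (N(L) = 6 - ((L² + L*L) + L) = 6 - ((L² + L²) + L) = 6 - (2*L² + L) = 6 - (L + 2*L²) = 6 + (-L - 2*L²) = 6 - L - 2*L²)
-N(D) = -(6 - 1*(-96) - 2*(-96)²) = -(6 + 96 - 2*9216) = -(6 + 96 - 18432) = -1*(-18330) = 18330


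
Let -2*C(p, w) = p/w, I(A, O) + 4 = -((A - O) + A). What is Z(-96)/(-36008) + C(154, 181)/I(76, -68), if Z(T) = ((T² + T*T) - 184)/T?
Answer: 280697/39104688 ≈ 0.0071781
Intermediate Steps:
I(A, O) = -4 + O - 2*A (I(A, O) = -4 - ((A - O) + A) = -4 - (-O + 2*A) = -4 + (O - 2*A) = -4 + O - 2*A)
C(p, w) = -p/(2*w)
Z(T) = (-184 + 2*T²)/T (Z(T) = ((T² + T²) - 184)/T = (2*T² - 184)/T = (-184 + 2*T²)/T)
Z(-96)/(-36008) + C(154, 181)/I(76, -68) = (-184/(-96) + 2*(-96))/(-36008) + (-½*154/181)/(-4 - 68 - 2*76) = (-184*(-1/96) - 192)*(-1/36008) + (-½*154*1/181)/(-4 - 68 - 152) = (23/12 - 192)*(-1/36008) - 77/181/(-224) = -2281/12*(-1/36008) - 77/181*(-1/224) = 2281/432096 + 11/5792 = 280697/39104688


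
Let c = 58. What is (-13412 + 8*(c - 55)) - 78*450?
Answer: -48488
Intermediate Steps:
(-13412 + 8*(c - 55)) - 78*450 = (-13412 + 8*(58 - 55)) - 78*450 = (-13412 + 8*3) - 35100 = (-13412 + 24) - 35100 = -13388 - 35100 = -48488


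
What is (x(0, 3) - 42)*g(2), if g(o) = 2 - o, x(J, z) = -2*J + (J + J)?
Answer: 0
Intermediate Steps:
x(J, z) = 0 (x(J, z) = -2*J + 2*J = 0)
(x(0, 3) - 42)*g(2) = (0 - 42)*(2 - 1*2) = -42*(2 - 2) = -42*0 = 0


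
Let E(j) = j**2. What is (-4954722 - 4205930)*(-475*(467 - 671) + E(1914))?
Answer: -34446763072992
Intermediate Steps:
(-4954722 - 4205930)*(-475*(467 - 671) + E(1914)) = (-4954722 - 4205930)*(-475*(467 - 671) + 1914**2) = -9160652*(-475*(-204) + 3663396) = -9160652*(96900 + 3663396) = -9160652*3760296 = -34446763072992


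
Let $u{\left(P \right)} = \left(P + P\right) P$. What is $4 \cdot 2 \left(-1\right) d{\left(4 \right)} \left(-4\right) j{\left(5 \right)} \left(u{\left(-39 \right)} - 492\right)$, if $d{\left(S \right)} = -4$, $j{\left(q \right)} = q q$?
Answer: $-8160000$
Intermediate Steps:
$j{\left(q \right)} = q^{2}$
$u{\left(P \right)} = 2 P^{2}$ ($u{\left(P \right)} = 2 P P = 2 P^{2}$)
$4 \cdot 2 \left(-1\right) d{\left(4 \right)} \left(-4\right) j{\left(5 \right)} \left(u{\left(-39 \right)} - 492\right) = 4 \cdot 2 \left(-1\right) \left(-4\right) \left(-4\right) 5^{2} \left(2 \left(-39\right)^{2} - 492\right) = 4 \left(-2\right) 16 \cdot 25 \left(2 \cdot 1521 - 492\right) = \left(-8\right) 400 \left(3042 - 492\right) = \left(-3200\right) 2550 = -8160000$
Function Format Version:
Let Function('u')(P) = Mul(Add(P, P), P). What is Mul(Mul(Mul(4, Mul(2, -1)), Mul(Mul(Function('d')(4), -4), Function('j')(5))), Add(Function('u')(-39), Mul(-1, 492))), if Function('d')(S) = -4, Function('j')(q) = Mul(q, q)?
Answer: -8160000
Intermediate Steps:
Function('j')(q) = Pow(q, 2)
Function('u')(P) = Mul(2, Pow(P, 2)) (Function('u')(P) = Mul(Mul(2, P), P) = Mul(2, Pow(P, 2)))
Mul(Mul(Mul(4, Mul(2, -1)), Mul(Mul(Function('d')(4), -4), Function('j')(5))), Add(Function('u')(-39), Mul(-1, 492))) = Mul(Mul(Mul(4, Mul(2, -1)), Mul(Mul(-4, -4), Pow(5, 2))), Add(Mul(2, Pow(-39, 2)), Mul(-1, 492))) = Mul(Mul(Mul(4, -2), Mul(16, 25)), Add(Mul(2, 1521), -492)) = Mul(Mul(-8, 400), Add(3042, -492)) = Mul(-3200, 2550) = -8160000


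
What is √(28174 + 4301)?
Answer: 5*√1299 ≈ 180.21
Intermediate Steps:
√(28174 + 4301) = √32475 = 5*√1299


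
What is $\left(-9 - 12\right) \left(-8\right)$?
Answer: $168$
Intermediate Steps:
$\left(-9 - 12\right) \left(-8\right) = \left(-21\right) \left(-8\right) = 168$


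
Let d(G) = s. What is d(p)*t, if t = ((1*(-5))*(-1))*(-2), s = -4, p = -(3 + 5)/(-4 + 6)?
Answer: 40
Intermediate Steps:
p = -4 (p = -8/2 = -1*4 = -4)
d(G) = -4
t = -10 (t = -5*(-1)*(-2) = 5*(-2) = -10)
d(p)*t = -4*(-10) = 40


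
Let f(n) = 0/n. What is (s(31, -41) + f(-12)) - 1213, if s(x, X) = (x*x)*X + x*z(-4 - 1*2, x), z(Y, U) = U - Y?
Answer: -39467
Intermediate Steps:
f(n) = 0
s(x, X) = X*x**2 + x*(6 + x) (s(x, X) = (x*x)*X + x*(x - (-4 - 1*2)) = x**2*X + x*(x - (-4 - 2)) = X*x**2 + x*(x - 1*(-6)) = X*x**2 + x*(x + 6) = X*x**2 + x*(6 + x))
(s(31, -41) + f(-12)) - 1213 = (31*(6 + 31 - 41*31) + 0) - 1213 = (31*(6 + 31 - 1271) + 0) - 1213 = (31*(-1234) + 0) - 1213 = (-38254 + 0) - 1213 = -38254 - 1213 = -39467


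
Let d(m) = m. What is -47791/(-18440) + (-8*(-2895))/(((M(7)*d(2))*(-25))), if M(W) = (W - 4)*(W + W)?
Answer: -1089031/129080 ≈ -8.4369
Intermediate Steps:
M(W) = 2*W*(-4 + W) (M(W) = (-4 + W)*(2*W) = 2*W*(-4 + W))
-47791/(-18440) + (-8*(-2895))/(((M(7)*d(2))*(-25))) = -47791/(-18440) + (-8*(-2895))/((((2*7*(-4 + 7))*2)*(-25))) = -47791*(-1/18440) + 23160/((((2*7*3)*2)*(-25))) = 47791/18440 + 23160/(((42*2)*(-25))) = 47791/18440 + 23160/((84*(-25))) = 47791/18440 + 23160/(-2100) = 47791/18440 + 23160*(-1/2100) = 47791/18440 - 386/35 = -1089031/129080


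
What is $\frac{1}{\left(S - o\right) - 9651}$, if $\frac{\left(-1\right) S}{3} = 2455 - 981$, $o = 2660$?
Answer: $- \frac{1}{16733} \approx -5.9762 \cdot 10^{-5}$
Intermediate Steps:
$S = -4422$ ($S = - 3 \left(2455 - 981\right) = \left(-3\right) 1474 = -4422$)
$\frac{1}{\left(S - o\right) - 9651} = \frac{1}{\left(-4422 - 2660\right) - 9651} = \frac{1}{-7082 - 9651} = \frac{1}{-16733} = - \frac{1}{16733}$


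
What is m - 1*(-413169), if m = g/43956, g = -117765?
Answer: 2017904311/4884 ≈ 4.1317e+5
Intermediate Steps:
m = -13085/4884 (m = -117765/43956 = -117765*1/43956 = -13085/4884 ≈ -2.6792)
m - 1*(-413169) = -13085/4884 - 1*(-413169) = -13085/4884 + 413169 = 2017904311/4884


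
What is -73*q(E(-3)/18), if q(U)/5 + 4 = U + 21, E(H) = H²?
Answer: -12775/2 ≈ -6387.5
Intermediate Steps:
q(U) = 85 + 5*U (q(U) = -20 + 5*(U + 21) = -20 + 5*(21 + U) = -20 + (105 + 5*U) = 85 + 5*U)
-73*q(E(-3)/18) = -73*(85 + 5*((-3)²/18)) = -73*(85 + 5*(9*(1/18))) = -73*(85 + 5*(½)) = -73*(85 + 5/2) = -73*175/2 = -12775/2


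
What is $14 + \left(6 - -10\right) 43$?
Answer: $702$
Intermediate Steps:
$14 + \left(6 - -10\right) 43 = 14 + \left(6 + 10\right) 43 = 14 + 16 \cdot 43 = 14 + 688 = 702$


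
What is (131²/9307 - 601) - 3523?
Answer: -38364907/9307 ≈ -4122.2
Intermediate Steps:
(131²/9307 - 601) - 3523 = (17161*(1/9307) - 601) - 3523 = (17161/9307 - 601) - 3523 = -5576346/9307 - 3523 = -38364907/9307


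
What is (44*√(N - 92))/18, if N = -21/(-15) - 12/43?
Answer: 22*I*√466765/645 ≈ 23.303*I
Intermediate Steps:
N = 241/215 (N = -21*(-1/15) - 12*1/43 = 7/5 - 12/43 = 241/215 ≈ 1.1209)
(44*√(N - 92))/18 = (44*√(241/215 - 92))/18 = (44*√(-19539/215))*(1/18) = (44*(3*I*√466765/215))*(1/18) = (132*I*√466765/215)*(1/18) = 22*I*√466765/645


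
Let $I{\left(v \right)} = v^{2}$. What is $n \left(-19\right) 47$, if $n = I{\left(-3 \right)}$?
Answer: $-8037$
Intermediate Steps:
$n = 9$ ($n = \left(-3\right)^{2} = 9$)
$n \left(-19\right) 47 = 9 \left(-19\right) 47 = \left(-171\right) 47 = -8037$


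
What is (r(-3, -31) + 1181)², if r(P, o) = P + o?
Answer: 1315609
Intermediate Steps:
(r(-3, -31) + 1181)² = ((-3 - 31) + 1181)² = (-34 + 1181)² = 1147² = 1315609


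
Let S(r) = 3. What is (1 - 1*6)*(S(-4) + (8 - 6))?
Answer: -25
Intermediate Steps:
(1 - 1*6)*(S(-4) + (8 - 6)) = (1 - 1*6)*(3 + (8 - 6)) = (1 - 6)*(3 + 2) = -5*5 = -25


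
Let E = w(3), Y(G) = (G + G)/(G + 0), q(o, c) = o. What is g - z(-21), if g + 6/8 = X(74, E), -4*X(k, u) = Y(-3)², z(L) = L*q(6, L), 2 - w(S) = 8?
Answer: 497/4 ≈ 124.25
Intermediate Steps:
w(S) = -6 (w(S) = 2 - 1*8 = 2 - 8 = -6)
Y(G) = 2 (Y(G) = (2*G)/G = 2)
z(L) = 6*L (z(L) = L*6 = 6*L)
E = -6
X(k, u) = -1 (X(k, u) = -¼*2² = -¼*4 = -1)
g = -7/4 (g = -¾ - 1 = -7/4 ≈ -1.7500)
g - z(-21) = -7/4 - 6*(-21) = -7/4 - 1*(-126) = -7/4 + 126 = 497/4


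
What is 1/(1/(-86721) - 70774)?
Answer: -86721/6137592055 ≈ -1.4129e-5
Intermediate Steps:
1/(1/(-86721) - 70774) = 1/(-1/86721 - 70774) = 1/(-6137592055/86721) = -86721/6137592055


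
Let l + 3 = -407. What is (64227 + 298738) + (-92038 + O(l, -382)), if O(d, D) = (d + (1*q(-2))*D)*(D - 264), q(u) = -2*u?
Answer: 1522875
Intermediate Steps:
l = -410 (l = -3 - 407 = -410)
O(d, D) = (-264 + D)*(d + 4*D) (O(d, D) = (d + (1*(-2*(-2)))*D)*(D - 264) = (d + (1*4)*D)*(-264 + D) = (d + 4*D)*(-264 + D) = (-264 + D)*(d + 4*D))
(64227 + 298738) + (-92038 + O(l, -382)) = (64227 + 298738) + (-92038 + (-1056*(-382) - 264*(-410) + 4*(-382)² - 382*(-410))) = 362965 + (-92038 + (403392 + 108240 + 4*145924 + 156620)) = 362965 + (-92038 + (403392 + 108240 + 583696 + 156620)) = 362965 + (-92038 + 1251948) = 362965 + 1159910 = 1522875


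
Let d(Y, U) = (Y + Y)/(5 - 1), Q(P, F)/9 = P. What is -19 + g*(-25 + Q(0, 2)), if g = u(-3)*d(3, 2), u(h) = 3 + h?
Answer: -19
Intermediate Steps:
Q(P, F) = 9*P
d(Y, U) = Y/2 (d(Y, U) = (2*Y)/4 = (2*Y)*(¼) = Y/2)
g = 0 (g = (3 - 3)*((½)*3) = 0*(3/2) = 0)
-19 + g*(-25 + Q(0, 2)) = -19 + 0*(-25 + 9*0) = -19 + 0*(-25 + 0) = -19 + 0*(-25) = -19 + 0 = -19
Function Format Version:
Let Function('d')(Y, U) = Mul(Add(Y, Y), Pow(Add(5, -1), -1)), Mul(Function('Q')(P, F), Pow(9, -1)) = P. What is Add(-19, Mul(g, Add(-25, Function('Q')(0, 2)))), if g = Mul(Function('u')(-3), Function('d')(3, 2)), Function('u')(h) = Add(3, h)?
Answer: -19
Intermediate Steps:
Function('Q')(P, F) = Mul(9, P)
Function('d')(Y, U) = Mul(Rational(1, 2), Y) (Function('d')(Y, U) = Mul(Mul(2, Y), Pow(4, -1)) = Mul(Mul(2, Y), Rational(1, 4)) = Mul(Rational(1, 2), Y))
g = 0 (g = Mul(Add(3, -3), Mul(Rational(1, 2), 3)) = Mul(0, Rational(3, 2)) = 0)
Add(-19, Mul(g, Add(-25, Function('Q')(0, 2)))) = Add(-19, Mul(0, Add(-25, Mul(9, 0)))) = Add(-19, Mul(0, Add(-25, 0))) = Add(-19, Mul(0, -25)) = Add(-19, 0) = -19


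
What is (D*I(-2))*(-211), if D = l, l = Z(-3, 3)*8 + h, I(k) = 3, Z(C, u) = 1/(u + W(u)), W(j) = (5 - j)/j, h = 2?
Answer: -29118/11 ≈ -2647.1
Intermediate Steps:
W(j) = (5 - j)/j
Z(C, u) = 1/(u + (5 - u)/u)
l = 46/11 (l = (3/(5 + 3² - 1*3))*8 + 2 = (3/(5 + 9 - 3))*8 + 2 = (3/11)*8 + 2 = 24/11 + 2 = 46/11 ≈ 4.1818)
D = 46/11 ≈ 4.1818
(D*I(-2))*(-211) = ((46/11)*3)*(-211) = (138/11)*(-211) = -29118/11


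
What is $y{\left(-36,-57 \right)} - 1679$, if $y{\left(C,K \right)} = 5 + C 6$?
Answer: $-1890$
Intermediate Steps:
$y{\left(C,K \right)} = 5 + 6 C$
$y{\left(-36,-57 \right)} - 1679 = \left(5 + 6 \left(-36\right)\right) - 1679 = \left(5 - 216\right) - 1679 = -211 - 1679 = -1890$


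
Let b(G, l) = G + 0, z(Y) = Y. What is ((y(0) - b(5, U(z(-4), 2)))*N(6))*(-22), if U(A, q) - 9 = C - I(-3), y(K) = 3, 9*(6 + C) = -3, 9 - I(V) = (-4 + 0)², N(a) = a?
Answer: 264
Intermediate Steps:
I(V) = -7 (I(V) = 9 - (-4 + 0)² = 9 - 1*(-4)² = 9 - 1*16 = 9 - 16 = -7)
C = -19/3 (C = -6 + (⅑)*(-3) = -6 - ⅓ = -19/3 ≈ -6.3333)
U(A, q) = 29/3 (U(A, q) = 9 + (-19/3 - 1*(-7)) = 9 + (-19/3 + 7) = 9 + ⅔ = 29/3)
b(G, l) = G
((y(0) - b(5, U(z(-4), 2)))*N(6))*(-22) = ((3 - 1*5)*6)*(-22) = ((3 - 5)*6)*(-22) = -2*6*(-22) = -12*(-22) = 264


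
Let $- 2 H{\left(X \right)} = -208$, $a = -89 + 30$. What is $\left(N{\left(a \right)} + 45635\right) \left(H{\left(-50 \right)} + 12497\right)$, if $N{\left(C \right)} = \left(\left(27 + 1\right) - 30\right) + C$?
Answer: $574277974$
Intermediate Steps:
$a = -59$
$H{\left(X \right)} = 104$ ($H{\left(X \right)} = \left(- \frac{1}{2}\right) \left(-208\right) = 104$)
$N{\left(C \right)} = -2 + C$ ($N{\left(C \right)} = \left(28 - 30\right) + C = -2 + C$)
$\left(N{\left(a \right)} + 45635\right) \left(H{\left(-50 \right)} + 12497\right) = \left(\left(-2 - 59\right) + 45635\right) \left(104 + 12497\right) = \left(-61 + 45635\right) 12601 = 45574 \cdot 12601 = 574277974$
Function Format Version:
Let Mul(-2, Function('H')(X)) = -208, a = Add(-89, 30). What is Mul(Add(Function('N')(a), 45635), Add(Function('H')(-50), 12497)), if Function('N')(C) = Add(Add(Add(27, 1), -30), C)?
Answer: 574277974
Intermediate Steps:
a = -59
Function('H')(X) = 104 (Function('H')(X) = Mul(Rational(-1, 2), -208) = 104)
Function('N')(C) = Add(-2, C) (Function('N')(C) = Add(Add(28, -30), C) = Add(-2, C))
Mul(Add(Function('N')(a), 45635), Add(Function('H')(-50), 12497)) = Mul(Add(Add(-2, -59), 45635), Add(104, 12497)) = Mul(Add(-61, 45635), 12601) = Mul(45574, 12601) = 574277974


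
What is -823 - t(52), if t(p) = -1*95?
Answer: -728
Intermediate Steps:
t(p) = -95
-823 - t(52) = -823 - 1*(-95) = -823 + 95 = -728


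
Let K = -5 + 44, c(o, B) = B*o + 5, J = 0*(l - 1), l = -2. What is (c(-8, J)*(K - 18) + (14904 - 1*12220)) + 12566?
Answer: 15355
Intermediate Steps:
J = 0 (J = 0*(-2 - 1) = 0*(-3) = 0)
c(o, B) = 5 + B*o
K = 39
(c(-8, J)*(K - 18) + (14904 - 1*12220)) + 12566 = ((5 + 0*(-8))*(39 - 18) + (14904 - 1*12220)) + 12566 = ((5 + 0)*21 + (14904 - 12220)) + 12566 = (5*21 + 2684) + 12566 = (105 + 2684) + 12566 = 2789 + 12566 = 15355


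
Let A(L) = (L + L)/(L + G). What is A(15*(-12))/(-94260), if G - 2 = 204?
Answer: 3/20423 ≈ 0.00014689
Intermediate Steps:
G = 206 (G = 2 + 204 = 206)
A(L) = 2*L/(206 + L) (A(L) = (L + L)/(L + 206) = (2*L)/(206 + L) = 2*L/(206 + L))
A(15*(-12))/(-94260) = (2*(15*(-12))/(206 + 15*(-12)))/(-94260) = (2*(-180)/(206 - 180))*(-1/94260) = (2*(-180)/26)*(-1/94260) = (2*(-180)*(1/26))*(-1/94260) = -180/13*(-1/94260) = 3/20423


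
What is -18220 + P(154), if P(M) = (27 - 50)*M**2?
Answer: -563688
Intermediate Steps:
P(M) = -23*M**2
-18220 + P(154) = -18220 - 23*154**2 = -18220 - 23*23716 = -18220 - 545468 = -563688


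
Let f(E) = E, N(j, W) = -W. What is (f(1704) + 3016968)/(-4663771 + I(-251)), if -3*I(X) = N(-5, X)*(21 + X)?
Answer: -9056016/13933583 ≈ -0.64994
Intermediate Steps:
I(X) = X*(21 + X)/3 (I(X) = -(-X)*(21 + X)/3 = -(-1)*X*(21 + X)/3 = X*(21 + X)/3)
(f(1704) + 3016968)/(-4663771 + I(-251)) = (1704 + 3016968)/(-4663771 + (⅓)*(-251)*(21 - 251)) = 3018672/(-4663771 + (⅓)*(-251)*(-230)) = 3018672/(-4663771 + 57730/3) = 3018672/(-13933583/3) = 3018672*(-3/13933583) = -9056016/13933583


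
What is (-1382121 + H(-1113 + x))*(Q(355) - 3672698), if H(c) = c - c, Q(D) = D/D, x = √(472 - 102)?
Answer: 5076111650337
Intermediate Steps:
x = √370 ≈ 19.235
Q(D) = 1
H(c) = 0
(-1382121 + H(-1113 + x))*(Q(355) - 3672698) = (-1382121 + 0)*(1 - 3672698) = -1382121*(-3672697) = 5076111650337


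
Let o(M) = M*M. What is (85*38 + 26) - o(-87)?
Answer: -4313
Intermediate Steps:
o(M) = M²
(85*38 + 26) - o(-87) = (85*38 + 26) - 1*(-87)² = (3230 + 26) - 1*7569 = 3256 - 7569 = -4313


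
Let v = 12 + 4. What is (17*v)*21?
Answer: 5712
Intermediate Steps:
v = 16
(17*v)*21 = (17*16)*21 = 272*21 = 5712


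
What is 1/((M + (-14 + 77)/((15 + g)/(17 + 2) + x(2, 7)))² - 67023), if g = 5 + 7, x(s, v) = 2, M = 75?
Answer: -4225/246302991 ≈ -1.7154e-5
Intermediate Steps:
g = 12
1/((M + (-14 + 77)/((15 + g)/(17 + 2) + x(2, 7)))² - 67023) = 1/((75 + (-14 + 77)/((15 + 12)/(17 + 2) + 2))² - 67023) = 1/((75 + 63/(27/19 + 2))² - 67023) = 1/((75 + 63/(65/19))² - 67023) = 1/((75 + 63*(19/65))² - 67023) = 1/((75 + 1197/65)² - 67023) = 1/((6072/65)² - 67023) = 1/(36869184/4225 - 67023) = 1/(-246302991/4225) = -4225/246302991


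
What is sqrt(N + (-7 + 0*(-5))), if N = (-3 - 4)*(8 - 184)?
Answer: 35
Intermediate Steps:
N = 1232 (N = -7*(-176) = 1232)
sqrt(N + (-7 + 0*(-5))) = sqrt(1232 + (-7 + 0*(-5))) = sqrt(1232 + (-7 + 0)) = sqrt(1232 - 7) = sqrt(1225) = 35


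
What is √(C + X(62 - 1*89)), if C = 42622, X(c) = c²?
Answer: √43351 ≈ 208.21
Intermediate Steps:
√(C + X(62 - 1*89)) = √(42622 + (62 - 1*89)²) = √(42622 + (62 - 89)²) = √(42622 + (-27)²) = √(42622 + 729) = √43351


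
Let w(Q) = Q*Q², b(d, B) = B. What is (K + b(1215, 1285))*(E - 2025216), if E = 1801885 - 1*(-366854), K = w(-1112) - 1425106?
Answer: -197553776078727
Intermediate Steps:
w(Q) = Q³
K = -1376462034 (K = (-1112)³ - 1425106 = -1375036928 - 1425106 = -1376462034)
E = 2168739 (E = 1801885 + 366854 = 2168739)
(K + b(1215, 1285))*(E - 2025216) = (-1376462034 + 1285)*(2168739 - 2025216) = -1376460749*143523 = -197553776078727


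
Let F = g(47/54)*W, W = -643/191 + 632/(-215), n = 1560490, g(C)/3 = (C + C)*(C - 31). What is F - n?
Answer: -384244659707/246390 ≈ -1.5595e+6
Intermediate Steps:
g(C) = 6*C*(-31 + C) (g(C) = 3*((C + C)*(C - 31)) = 3*((2*C)*(-31 + C)) = 3*(2*C*(-31 + C)) = 6*C*(-31 + C))
W = -258957/41065 (W = -643*1/191 + 632*(-1/215) = -643/191 - 632/215 = -258957/41065 ≈ -6.3060)
F = 244471393/246390 (F = (6*(47/54)*(-31 + 47/54))*(-258957/41065) = (6*(47/54)*(-1627/54))*(-258957/41065) = -76469/486*(-258957/41065) = 244471393/246390 ≈ 992.21)
F - n = 244471393/246390 - 1*1560490 = 244471393/246390 - 1560490 = -384244659707/246390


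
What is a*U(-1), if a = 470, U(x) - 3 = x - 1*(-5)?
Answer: 3290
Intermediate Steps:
U(x) = 8 + x (U(x) = 3 + (x - 1*(-5)) = 3 + (x + 5) = 3 + (5 + x) = 8 + x)
a*U(-1) = 470*(8 - 1) = 470*7 = 3290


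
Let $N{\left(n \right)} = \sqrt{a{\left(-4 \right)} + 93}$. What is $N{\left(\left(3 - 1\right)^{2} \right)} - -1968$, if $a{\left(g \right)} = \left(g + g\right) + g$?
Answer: $1977$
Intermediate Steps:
$a{\left(g \right)} = 3 g$ ($a{\left(g \right)} = 2 g + g = 3 g$)
$N{\left(n \right)} = 9$ ($N{\left(n \right)} = \sqrt{3 \left(-4\right) + 93} = \sqrt{-12 + 93} = \sqrt{81} = 9$)
$N{\left(\left(3 - 1\right)^{2} \right)} - -1968 = 9 - -1968 = 9 + 1968 = 1977$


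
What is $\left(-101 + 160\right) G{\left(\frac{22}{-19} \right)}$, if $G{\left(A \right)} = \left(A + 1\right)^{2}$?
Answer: $\frac{531}{361} \approx 1.4709$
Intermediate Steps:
$G{\left(A \right)} = \left(1 + A\right)^{2}$
$\left(-101 + 160\right) G{\left(\frac{22}{-19} \right)} = \left(-101 + 160\right) \left(1 + \frac{22}{-19}\right)^{2} = 59 \left(1 + 22 \left(- \frac{1}{19}\right)\right)^{2} = 59 \left(1 - \frac{22}{19}\right)^{2} = 59 \left(- \frac{3}{19}\right)^{2} = 59 \cdot \frac{9}{361} = \frac{531}{361}$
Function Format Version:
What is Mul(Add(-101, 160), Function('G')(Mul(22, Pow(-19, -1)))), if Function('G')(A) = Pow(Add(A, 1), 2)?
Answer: Rational(531, 361) ≈ 1.4709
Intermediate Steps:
Function('G')(A) = Pow(Add(1, A), 2)
Mul(Add(-101, 160), Function('G')(Mul(22, Pow(-19, -1)))) = Mul(Add(-101, 160), Pow(Add(1, Mul(22, Pow(-19, -1))), 2)) = Mul(59, Pow(Add(1, Mul(22, Rational(-1, 19))), 2)) = Mul(59, Pow(Add(1, Rational(-22, 19)), 2)) = Mul(59, Pow(Rational(-3, 19), 2)) = Mul(59, Rational(9, 361)) = Rational(531, 361)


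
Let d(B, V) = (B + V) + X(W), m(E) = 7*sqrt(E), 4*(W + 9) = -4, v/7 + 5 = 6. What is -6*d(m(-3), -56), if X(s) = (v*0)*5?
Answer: 336 - 42*I*sqrt(3) ≈ 336.0 - 72.746*I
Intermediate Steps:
v = 7 (v = -35 + 7*6 = -35 + 42 = 7)
W = -10 (W = -9 + (1/4)*(-4) = -9 - 1 = -10)
X(s) = 0 (X(s) = (7*0)*5 = 0*5 = 0)
d(B, V) = B + V (d(B, V) = (B + V) + 0 = B + V)
-6*d(m(-3), -56) = -6*(7*sqrt(-3) - 56) = -6*(7*(I*sqrt(3)) - 56) = -6*(7*I*sqrt(3) - 56) = -6*(-56 + 7*I*sqrt(3)) = 336 - 42*I*sqrt(3)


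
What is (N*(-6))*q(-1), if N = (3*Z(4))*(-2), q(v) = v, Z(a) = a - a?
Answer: 0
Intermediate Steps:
Z(a) = 0
N = 0 (N = (3*0)*(-2) = 0*(-2) = 0)
(N*(-6))*q(-1) = (0*(-6))*(-1) = 0*(-1) = 0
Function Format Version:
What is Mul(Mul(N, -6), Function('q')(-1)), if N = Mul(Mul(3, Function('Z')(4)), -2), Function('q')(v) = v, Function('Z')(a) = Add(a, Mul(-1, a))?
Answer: 0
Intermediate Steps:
Function('Z')(a) = 0
N = 0 (N = Mul(Mul(3, 0), -2) = Mul(0, -2) = 0)
Mul(Mul(N, -6), Function('q')(-1)) = Mul(Mul(0, -6), -1) = Mul(0, -1) = 0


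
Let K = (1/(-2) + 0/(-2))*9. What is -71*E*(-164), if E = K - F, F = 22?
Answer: -308566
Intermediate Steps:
K = -9/2 (K = (1*(-½) + 0*(-½))*9 = (-½ + 0)*9 = -½*9 = -9/2 ≈ -4.5000)
E = -53/2 (E = -9/2 - 1*22 = -9/2 - 22 = -53/2 ≈ -26.500)
-71*E*(-164) = -71*(-53/2)*(-164) = (3763/2)*(-164) = -308566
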